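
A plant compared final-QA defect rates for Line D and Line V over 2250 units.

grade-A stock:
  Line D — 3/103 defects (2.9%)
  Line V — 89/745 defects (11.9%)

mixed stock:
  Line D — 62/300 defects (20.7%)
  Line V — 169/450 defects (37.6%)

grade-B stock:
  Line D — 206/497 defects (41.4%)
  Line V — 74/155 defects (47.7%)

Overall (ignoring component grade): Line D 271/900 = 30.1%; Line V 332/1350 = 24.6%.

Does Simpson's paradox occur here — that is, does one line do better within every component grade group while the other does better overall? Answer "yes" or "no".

Within each component grade level (grade-A stock 2.9% vs 11.9%; mixed stock 20.7% vs 37.6%; grade-B stock 41.4% vs 47.7%), Line D has the lower rate every time. Pooled: 30.1% vs 24.6% — Line V has the lower rate overall. The two comparisons disagree.

yes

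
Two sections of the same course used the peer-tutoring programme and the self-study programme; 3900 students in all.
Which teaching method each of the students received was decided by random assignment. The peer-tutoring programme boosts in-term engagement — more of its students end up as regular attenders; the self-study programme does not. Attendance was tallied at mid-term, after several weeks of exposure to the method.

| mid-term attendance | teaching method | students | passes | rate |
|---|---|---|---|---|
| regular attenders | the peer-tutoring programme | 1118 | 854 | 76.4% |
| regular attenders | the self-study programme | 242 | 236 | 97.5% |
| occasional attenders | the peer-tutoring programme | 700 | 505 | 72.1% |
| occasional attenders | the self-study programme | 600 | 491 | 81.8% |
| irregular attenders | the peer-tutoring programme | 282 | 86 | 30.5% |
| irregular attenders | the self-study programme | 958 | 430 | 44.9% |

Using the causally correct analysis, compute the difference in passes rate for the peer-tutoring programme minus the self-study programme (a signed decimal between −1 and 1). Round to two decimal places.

the self-study programme is higher inside every mid-term attendance stratum but the peer-tutoring programme is higher in aggregate. Whether to stratify depends on how mid-term attendance relates to the teaching method.
Mid-term attendance is recorded after the teaching method and is itself shifted by it — it sits on the causal path from teaching method to outcome. Conditioning on a mediator would strip out part of the effect we want; the pooled comparison gives the total causal effect.
The causal difference is the pooled difference: 0.688 − 0.643 = +0.045.

+0.05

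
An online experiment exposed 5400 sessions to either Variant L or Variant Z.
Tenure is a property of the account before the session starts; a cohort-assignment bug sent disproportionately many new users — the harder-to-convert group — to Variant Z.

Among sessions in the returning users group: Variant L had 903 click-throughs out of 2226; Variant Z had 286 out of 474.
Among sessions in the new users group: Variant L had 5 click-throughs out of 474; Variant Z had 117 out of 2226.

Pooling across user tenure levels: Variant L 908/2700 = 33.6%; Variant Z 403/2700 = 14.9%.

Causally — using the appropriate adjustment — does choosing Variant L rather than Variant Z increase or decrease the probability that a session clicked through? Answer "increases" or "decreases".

Variant Z is higher inside every user tenure stratum but Variant L is higher in aggregate. Whether to stratify depends on how user tenure relates to the variant.
User tenure is set before the variant has any effect — it is not caused by the variant — and it independently drives the outcome. That makes it a confounder, so the causal comparison is within user tenure levels.
Within each level — returning users: 40.6% vs 60.3%; new users: 1.1% vs 5.3% — Variant Z is higher every time.

decreases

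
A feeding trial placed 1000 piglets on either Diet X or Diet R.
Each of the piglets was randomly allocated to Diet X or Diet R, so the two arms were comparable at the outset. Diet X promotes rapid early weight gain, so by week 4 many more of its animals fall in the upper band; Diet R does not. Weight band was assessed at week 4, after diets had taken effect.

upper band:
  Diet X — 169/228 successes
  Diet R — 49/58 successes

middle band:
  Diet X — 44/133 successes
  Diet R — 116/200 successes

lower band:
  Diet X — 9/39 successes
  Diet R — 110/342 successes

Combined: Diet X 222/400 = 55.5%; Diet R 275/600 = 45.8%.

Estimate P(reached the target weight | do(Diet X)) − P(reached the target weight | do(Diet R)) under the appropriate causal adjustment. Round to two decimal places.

Week-4 weight band lies on the pathway diet → week-4 weight band → outcome, so adjusting for it blocks the indirect effect. For the total causal effect of diet, use the unadjusted pooled rates.
The causal difference is the pooled difference: 0.555 − 0.458 = +0.097.

+0.10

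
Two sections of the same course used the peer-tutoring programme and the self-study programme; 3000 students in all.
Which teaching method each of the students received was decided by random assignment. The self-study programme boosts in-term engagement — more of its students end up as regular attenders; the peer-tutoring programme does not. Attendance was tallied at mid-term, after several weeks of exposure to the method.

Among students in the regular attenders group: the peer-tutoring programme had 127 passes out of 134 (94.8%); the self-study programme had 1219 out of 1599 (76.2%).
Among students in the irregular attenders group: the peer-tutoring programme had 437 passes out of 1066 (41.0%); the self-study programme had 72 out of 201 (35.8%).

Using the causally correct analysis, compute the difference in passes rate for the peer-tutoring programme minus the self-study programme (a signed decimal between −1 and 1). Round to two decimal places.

The stratified and pooled comparisons disagree (the peer-tutoring programme wins within each mid-term attendance; the self-study programme wins overall), so the answer turns on the causal role of mid-term attendance.
Mid-term attendance here is a post-treatment variable shaped by the teaching method; conditioning on it would introduce bias rather than remove it. The overall comparison is the causal one.
The causal difference is the pooled difference: 0.470 − 0.717 = -0.247.

-0.25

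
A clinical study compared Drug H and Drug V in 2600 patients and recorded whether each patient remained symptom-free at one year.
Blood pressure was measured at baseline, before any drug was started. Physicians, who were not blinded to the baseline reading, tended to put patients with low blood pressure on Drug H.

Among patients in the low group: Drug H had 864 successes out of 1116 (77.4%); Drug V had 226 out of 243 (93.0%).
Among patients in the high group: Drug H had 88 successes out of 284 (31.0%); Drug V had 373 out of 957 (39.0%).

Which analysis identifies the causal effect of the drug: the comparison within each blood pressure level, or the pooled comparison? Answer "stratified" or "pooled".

stratified

Blood pressure differs across drugs for reasons unrelated to any effect of the drug itself, and it separately predicts the outcome — a classic confounder. We must compare within blood pressure levels.
Within each level — low: 77.4% vs 93.0%; high: 31.0% vs 39.0% — Drug V is higher every time.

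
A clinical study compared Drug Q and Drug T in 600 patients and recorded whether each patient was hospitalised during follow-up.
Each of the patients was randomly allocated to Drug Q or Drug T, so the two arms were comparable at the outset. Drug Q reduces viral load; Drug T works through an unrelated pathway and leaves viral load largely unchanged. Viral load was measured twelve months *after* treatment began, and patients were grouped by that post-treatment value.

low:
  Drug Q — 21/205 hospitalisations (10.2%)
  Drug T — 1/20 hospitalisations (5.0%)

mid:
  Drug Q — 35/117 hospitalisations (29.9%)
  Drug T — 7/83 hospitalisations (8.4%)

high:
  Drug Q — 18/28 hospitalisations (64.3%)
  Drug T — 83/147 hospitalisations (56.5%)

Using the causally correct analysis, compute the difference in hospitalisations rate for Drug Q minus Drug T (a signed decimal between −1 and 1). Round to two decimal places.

-0.15

Viral load is recorded after the drug and is itself shifted by it — it sits on the causal path from drug to outcome. Conditioning on a mediator would strip out part of the effect we want; the pooled comparison gives the total causal effect.
The causal difference is the pooled difference: 0.211 − 0.364 = -0.153.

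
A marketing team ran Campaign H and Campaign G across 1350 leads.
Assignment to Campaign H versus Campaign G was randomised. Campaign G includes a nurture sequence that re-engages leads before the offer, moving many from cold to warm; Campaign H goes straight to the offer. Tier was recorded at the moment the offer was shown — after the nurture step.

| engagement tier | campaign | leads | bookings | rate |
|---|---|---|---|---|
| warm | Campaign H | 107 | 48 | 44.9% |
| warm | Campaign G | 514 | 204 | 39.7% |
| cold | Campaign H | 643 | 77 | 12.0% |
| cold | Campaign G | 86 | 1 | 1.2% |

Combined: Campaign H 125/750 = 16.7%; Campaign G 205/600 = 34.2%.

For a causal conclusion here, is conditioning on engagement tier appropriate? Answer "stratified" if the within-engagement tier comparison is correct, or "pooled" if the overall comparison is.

pooled

The distribution of engagement tier is itself part of what the campaign does — it is an intermediate outcome. Holding it fixed would remove that part of the effect; the total effect is the pooled difference.
Pooled: Campaign H 16.7% vs Campaign G 34.2%; Campaign G is higher overall.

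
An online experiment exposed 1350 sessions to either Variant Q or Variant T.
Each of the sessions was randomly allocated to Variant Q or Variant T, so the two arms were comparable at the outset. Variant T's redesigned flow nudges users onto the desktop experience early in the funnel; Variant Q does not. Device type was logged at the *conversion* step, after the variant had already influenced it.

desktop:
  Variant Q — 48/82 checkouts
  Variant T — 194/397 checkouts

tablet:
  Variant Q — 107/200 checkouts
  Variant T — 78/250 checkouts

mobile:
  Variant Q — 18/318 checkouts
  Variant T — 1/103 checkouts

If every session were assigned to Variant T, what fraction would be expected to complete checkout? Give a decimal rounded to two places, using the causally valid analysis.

Device type is downstream of the variant. One should not condition on a consequence of treatment, so the overall rates are the right comparison.
So P(outcome | do(Variant T)) is just the pooled rate for Variant T: 273/750 = 0.364.

0.36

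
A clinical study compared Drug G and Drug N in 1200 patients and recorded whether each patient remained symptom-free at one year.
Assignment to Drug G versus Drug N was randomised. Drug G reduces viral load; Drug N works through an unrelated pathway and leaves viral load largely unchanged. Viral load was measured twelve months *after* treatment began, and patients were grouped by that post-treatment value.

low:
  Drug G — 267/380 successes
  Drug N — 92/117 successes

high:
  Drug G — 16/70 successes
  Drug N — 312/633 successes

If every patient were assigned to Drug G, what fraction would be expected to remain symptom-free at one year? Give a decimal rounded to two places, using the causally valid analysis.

Drug N is higher inside every viral load stratum but Drug G is higher in aggregate. Whether to stratify depends on how viral load relates to the drug.
Viral load lies on the pathway drug → viral load → outcome, so adjusting for it blocks the indirect effect. For the total causal effect of drug, use the unadjusted pooled rates.
So P(outcome | do(Drug G)) is just the pooled rate for Drug G: 283/450 = 0.629.

0.63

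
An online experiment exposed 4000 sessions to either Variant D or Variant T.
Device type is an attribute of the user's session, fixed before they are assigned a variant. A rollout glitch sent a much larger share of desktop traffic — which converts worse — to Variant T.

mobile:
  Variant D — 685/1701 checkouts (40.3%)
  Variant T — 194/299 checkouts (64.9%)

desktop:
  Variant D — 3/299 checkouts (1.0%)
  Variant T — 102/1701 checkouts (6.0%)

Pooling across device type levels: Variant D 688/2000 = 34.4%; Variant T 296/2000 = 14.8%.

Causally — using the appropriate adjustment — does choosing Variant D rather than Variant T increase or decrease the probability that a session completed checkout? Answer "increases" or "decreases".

decreases

Device type satisfies the back-door criterion: it is not a descendant of the variant, and it blocks the spurious path from variant to outcome. Adjusting for it (i.e., using the within-device type rates) gives the causal effect.
Within each level — mobile: 40.3% vs 64.9%; desktop: 1.0% vs 6.0% — Variant T is higher every time.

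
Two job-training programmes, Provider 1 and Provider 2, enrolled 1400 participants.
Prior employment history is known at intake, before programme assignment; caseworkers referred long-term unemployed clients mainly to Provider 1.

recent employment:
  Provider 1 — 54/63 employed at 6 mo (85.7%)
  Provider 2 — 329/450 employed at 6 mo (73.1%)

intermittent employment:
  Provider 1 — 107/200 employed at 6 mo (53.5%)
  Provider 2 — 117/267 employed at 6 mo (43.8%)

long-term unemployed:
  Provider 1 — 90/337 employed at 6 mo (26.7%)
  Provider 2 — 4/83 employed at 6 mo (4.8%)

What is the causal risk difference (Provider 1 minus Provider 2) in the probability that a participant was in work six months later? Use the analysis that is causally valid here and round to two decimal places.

Prior employment history satisfies the back-door criterion: it is not a descendant of the programme, and it blocks the spurious path from programme to outcome. Adjusting for it (i.e., using the within-prior employment history rates) gives the causal effect.
Adjusting over the population distribution of prior employment history: 0.366·(0.857−0.731) + 0.334·(0.535−0.438) + 0.300·(0.267−0.048) = +0.144.

+0.14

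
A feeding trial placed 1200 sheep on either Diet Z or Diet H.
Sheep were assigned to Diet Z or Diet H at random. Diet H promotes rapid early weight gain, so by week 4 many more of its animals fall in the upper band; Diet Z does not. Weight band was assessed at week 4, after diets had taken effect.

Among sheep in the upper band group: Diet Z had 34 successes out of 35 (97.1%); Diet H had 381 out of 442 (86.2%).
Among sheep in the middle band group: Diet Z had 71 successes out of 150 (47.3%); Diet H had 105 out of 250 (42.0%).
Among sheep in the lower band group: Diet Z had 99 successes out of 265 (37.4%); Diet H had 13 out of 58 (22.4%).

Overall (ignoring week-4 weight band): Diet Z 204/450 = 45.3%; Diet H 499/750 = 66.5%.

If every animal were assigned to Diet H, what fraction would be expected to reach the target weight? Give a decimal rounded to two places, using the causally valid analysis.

Week-4 weight band lies on the pathway diet → week-4 weight band → outcome, so adjusting for it blocks the indirect effect. For the total causal effect of diet, use the unadjusted pooled rates.
So P(outcome | do(Diet H)) is just the pooled rate for Diet H: 499/750 = 0.665.

0.67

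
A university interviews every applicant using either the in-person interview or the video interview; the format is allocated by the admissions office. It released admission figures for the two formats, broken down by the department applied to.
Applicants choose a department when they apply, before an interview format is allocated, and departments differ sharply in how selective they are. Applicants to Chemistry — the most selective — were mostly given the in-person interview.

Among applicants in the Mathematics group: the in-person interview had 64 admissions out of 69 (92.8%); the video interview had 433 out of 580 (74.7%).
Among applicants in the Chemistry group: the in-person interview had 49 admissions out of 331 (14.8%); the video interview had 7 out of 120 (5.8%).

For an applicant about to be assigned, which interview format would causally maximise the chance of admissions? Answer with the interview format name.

the in-person interview

The department-specific comparison favours the in-person interview throughout, but the pooled figures favour the video interview. The question is whether to condition on department.
Department satisfies the back-door criterion: it is not a descendant of the interview format, and it blocks the spurious path from interview format to outcome. Adjusting for it (i.e., using the within-department rates) gives the causal effect.
Within each level — Mathematics: 92.8% vs 74.7%; Chemistry: 14.8% vs 5.8% — the in-person interview is higher every time.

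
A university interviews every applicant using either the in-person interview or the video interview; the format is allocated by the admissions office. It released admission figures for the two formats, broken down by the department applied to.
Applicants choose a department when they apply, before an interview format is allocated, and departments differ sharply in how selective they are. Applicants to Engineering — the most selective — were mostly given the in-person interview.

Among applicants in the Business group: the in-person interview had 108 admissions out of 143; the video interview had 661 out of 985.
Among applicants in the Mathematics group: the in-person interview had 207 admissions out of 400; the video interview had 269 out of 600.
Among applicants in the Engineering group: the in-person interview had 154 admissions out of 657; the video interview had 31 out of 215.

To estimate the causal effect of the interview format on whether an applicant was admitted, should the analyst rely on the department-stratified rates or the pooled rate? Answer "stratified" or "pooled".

stratified

Here department is a common cause — it drives both which interview format a case falls under and the outcome. The crude comparison mixes populations; the stratum-specific rates are the causally relevant ones.
Within each level — Business: 75.5% vs 67.1%; Mathematics: 51.7% vs 44.8%; Engineering: 23.4% vs 14.4% — the in-person interview is higher every time.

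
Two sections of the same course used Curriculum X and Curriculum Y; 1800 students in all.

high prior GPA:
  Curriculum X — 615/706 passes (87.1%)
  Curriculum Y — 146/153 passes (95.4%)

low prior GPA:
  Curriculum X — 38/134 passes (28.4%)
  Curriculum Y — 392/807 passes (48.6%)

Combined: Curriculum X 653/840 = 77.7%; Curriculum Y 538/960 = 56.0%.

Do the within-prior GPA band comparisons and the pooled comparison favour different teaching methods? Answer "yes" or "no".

Within each prior GPA band level (high prior GPA 87.1% vs 95.4%; low prior GPA 28.4% vs 48.6%), Curriculum Y has the higher rate every time. Pooled: 77.7% vs 56.0% — Curriculum X has the higher rate overall. The two comparisons disagree.

yes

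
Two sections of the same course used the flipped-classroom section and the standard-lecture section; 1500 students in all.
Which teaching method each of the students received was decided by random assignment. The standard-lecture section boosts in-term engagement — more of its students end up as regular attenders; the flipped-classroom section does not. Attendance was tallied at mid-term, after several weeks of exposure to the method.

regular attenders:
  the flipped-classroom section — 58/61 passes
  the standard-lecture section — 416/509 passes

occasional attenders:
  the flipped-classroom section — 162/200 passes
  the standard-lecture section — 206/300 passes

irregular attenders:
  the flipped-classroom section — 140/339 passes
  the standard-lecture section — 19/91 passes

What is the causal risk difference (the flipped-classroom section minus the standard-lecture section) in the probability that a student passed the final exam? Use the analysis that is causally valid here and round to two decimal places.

The mid-term attendance-specific comparison favours the flipped-classroom section throughout, but the pooled figures favour the standard-lecture section. The question is whether to condition on mid-term attendance.
Mid-term attendance is downstream of the teaching method. One should not condition on a consequence of treatment, so the overall rates are the right comparison.
The causal difference is the pooled difference: 0.600 − 0.712 = -0.112.

-0.11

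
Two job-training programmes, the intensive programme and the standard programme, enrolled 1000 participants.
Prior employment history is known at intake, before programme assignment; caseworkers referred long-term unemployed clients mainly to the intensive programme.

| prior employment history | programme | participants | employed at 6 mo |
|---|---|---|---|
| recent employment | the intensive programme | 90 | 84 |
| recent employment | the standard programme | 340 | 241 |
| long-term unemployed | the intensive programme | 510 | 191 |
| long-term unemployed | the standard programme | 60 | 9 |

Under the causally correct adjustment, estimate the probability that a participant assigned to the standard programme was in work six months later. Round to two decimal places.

Since prior employment history is a pre-existing factor (not a product of the programme) and it affects the outcome on its own, it is a confounder. The stratified rates, not the pooled rate, identify the causal effect.
Standardising the standard programme to the population prior employment history mix: 0.430·241/340 + 0.570·9/60 = 0.390.

0.39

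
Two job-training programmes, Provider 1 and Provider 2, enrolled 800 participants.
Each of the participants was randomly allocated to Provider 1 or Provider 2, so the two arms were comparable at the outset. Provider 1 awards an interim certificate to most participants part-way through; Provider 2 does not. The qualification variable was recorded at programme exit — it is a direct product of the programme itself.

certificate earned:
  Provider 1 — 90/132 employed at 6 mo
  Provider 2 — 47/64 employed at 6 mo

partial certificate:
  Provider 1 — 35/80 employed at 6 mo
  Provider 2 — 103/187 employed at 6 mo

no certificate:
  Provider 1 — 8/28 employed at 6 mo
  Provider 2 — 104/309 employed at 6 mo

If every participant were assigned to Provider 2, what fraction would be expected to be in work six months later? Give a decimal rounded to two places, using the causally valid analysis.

0.45

Within every qualification attained during the programme level Provider 2 has the higher rate, yet pooled Provider 1 does — Simpson's reversal.
The distribution of qualification attained during the programme is itself part of what the programme does — it is an intermediate outcome. Holding it fixed would remove that part of the effect; the total effect is the pooled difference.
So P(outcome | do(Provider 2)) is just the pooled rate for Provider 2: 254/560 = 0.454.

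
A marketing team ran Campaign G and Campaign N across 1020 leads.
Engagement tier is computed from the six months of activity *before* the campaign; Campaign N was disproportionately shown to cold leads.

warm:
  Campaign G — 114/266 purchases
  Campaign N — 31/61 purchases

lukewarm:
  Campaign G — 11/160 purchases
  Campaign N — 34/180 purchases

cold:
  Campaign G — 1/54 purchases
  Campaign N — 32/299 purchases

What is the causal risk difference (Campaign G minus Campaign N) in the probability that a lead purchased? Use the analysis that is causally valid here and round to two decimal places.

The engagement tier-specific comparison favours Campaign N throughout, but the pooled figures favour Campaign G. The question is whether to condition on engagement tier.
Nothing the campaign does changes engagement tier; the imbalance is an allocation artefact. With engagement tier also predicting the outcome, the pooled figure is confounded, and the within-stratum comparison is the causal one.
Adjusting over the population distribution of engagement tier: 0.321·(0.429−0.508) + 0.333·(0.069−0.189) + 0.346·(0.019−0.107) = -0.096.

-0.10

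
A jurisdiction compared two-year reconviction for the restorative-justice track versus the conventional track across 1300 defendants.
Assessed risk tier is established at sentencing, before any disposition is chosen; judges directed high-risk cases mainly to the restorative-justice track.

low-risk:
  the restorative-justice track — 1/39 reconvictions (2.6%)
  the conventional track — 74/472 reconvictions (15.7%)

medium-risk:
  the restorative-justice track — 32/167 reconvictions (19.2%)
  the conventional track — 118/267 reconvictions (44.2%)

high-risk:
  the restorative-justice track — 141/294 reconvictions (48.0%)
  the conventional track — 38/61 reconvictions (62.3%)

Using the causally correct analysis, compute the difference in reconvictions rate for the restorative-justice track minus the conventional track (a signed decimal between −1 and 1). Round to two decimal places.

Within every assessed risk tier level the restorative-justice track has the lower rate, yet pooled the conventional track does — Simpson's reversal.
Nothing the disposition does changes assessed risk tier; the imbalance is an allocation artefact. With assessed risk tier also predicting the outcome, the pooled figure is confounded, and the within-stratum comparison is the causal one.
Adjusting over the population distribution of assessed risk tier: 0.393·(0.026−0.157) + 0.334·(0.192−0.442) + 0.273·(0.480−0.623) = -0.174.

-0.17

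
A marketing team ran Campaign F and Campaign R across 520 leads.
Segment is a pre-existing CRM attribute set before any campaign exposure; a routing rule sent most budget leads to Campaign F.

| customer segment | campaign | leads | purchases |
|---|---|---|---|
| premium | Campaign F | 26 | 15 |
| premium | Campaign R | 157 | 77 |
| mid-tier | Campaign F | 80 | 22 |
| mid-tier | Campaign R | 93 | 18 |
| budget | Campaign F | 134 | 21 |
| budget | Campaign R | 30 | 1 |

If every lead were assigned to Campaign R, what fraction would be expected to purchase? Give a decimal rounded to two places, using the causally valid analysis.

0.25

Within every customer segment level Campaign F has the higher rate, yet pooled Campaign R does — Simpson's reversal.
Customer segment differs across campaigns for reasons unrelated to any effect of the campaign itself, and it separately predicts the outcome — a classic confounder. We must compare within customer segment levels.
Standardising Campaign R to the population customer segment mix: 0.352·77/157 + 0.333·18/93 + 0.315·1/30 = 0.248.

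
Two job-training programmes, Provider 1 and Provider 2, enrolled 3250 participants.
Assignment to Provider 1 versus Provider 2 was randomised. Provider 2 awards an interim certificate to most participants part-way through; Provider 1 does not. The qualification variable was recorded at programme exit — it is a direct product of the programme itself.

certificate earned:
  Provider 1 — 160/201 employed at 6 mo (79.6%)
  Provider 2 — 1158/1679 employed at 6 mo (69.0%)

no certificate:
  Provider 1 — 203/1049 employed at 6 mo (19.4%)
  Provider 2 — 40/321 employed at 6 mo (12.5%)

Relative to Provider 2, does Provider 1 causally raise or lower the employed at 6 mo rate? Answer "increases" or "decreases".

decreases

Provider 1 is higher inside every qualification attained during the programme stratum but Provider 2 is higher in aggregate. Whether to stratify depends on how qualification attained during the programme relates to the programme.
Qualification attained during the programme is downstream of the programme. One should not condition on a consequence of treatment, so the overall rates are the right comparison.
Pooled: Provider 1 29.0% vs Provider 2 59.9%; Provider 2 is higher overall.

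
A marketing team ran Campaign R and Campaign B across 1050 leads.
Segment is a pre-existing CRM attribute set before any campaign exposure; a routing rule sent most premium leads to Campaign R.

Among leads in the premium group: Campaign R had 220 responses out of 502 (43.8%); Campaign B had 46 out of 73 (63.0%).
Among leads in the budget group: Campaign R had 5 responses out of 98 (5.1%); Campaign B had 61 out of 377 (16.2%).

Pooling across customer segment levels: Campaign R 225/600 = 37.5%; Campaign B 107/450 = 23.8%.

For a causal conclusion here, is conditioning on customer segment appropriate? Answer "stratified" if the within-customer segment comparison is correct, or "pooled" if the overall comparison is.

stratified

Customer segment differs across campaigns for reasons unrelated to any effect of the campaign itself, and it separately predicts the outcome — a classic confounder. We must compare within customer segment levels.
Within each level — premium: 43.8% vs 63.0%; budget: 5.1% vs 16.2% — Campaign B is higher every time.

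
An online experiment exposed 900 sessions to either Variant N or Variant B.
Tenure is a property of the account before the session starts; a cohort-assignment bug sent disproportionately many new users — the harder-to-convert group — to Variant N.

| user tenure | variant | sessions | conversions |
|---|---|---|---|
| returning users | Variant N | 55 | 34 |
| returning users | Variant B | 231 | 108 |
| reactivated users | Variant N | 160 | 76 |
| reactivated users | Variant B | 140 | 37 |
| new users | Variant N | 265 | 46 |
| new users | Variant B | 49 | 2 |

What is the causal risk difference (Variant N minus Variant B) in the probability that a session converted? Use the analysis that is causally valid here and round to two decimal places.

+0.16

Within every user tenure level Variant N has the higher rate, yet pooled Variant B does — Simpson's reversal.
Nothing the variant does changes user tenure; the imbalance is an allocation artefact. With user tenure also predicting the outcome, the pooled figure is confounded, and the within-stratum comparison is the causal one.
Adjusting over the population distribution of user tenure: 0.318·(0.618−0.468) + 0.333·(0.475−0.264) + 0.349·(0.174−0.041) = +0.164.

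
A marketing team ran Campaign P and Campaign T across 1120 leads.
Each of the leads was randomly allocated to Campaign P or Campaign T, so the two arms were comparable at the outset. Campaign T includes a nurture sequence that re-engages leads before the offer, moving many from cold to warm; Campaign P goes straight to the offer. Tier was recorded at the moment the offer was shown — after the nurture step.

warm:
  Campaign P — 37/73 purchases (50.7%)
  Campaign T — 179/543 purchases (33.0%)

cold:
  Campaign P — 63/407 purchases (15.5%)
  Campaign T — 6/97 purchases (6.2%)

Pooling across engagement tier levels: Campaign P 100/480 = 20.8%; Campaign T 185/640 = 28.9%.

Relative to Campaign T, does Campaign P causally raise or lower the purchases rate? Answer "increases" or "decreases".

The distribution of engagement tier is itself part of what the campaign does — it is an intermediate outcome. Holding it fixed would remove that part of the effect; the total effect is the pooled difference.
Pooled: Campaign P 20.8% vs Campaign T 28.9%; Campaign T is higher overall.

decreases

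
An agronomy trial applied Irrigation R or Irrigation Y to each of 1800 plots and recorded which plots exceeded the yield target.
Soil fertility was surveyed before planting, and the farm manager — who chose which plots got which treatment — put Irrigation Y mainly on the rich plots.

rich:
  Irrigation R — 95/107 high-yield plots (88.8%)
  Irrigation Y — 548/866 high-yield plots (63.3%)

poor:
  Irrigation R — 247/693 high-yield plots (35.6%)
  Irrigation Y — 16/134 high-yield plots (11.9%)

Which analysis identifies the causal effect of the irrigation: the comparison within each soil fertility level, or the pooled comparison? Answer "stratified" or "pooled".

stratified

The soil fertility-specific comparison favours Irrigation R throughout, but the pooled figures favour Irrigation Y. The question is whether to condition on soil fertility.
Here soil fertility is a common cause — it drives both which irrigation a case falls under and the outcome. The crude comparison mixes populations; the stratum-specific rates are the causally relevant ones.
Within each level — rich: 88.8% vs 63.3%; poor: 35.6% vs 11.9% — Irrigation R is higher every time.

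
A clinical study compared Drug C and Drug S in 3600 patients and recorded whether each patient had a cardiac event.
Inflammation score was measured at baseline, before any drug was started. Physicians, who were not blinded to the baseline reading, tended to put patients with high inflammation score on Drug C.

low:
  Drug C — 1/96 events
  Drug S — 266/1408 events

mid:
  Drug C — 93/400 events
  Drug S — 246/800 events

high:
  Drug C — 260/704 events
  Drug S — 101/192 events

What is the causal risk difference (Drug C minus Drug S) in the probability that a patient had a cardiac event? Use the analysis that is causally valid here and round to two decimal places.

-0.14

Here inflammation score is a common cause — it drives both which drug a case falls under and the outcome. The crude comparison mixes populations; the stratum-specific rates are the causally relevant ones.
Adjusting over the population distribution of inflammation score: 0.418·(0.010−0.189) + 0.333·(0.233−0.307) + 0.249·(0.369−0.526) = -0.139.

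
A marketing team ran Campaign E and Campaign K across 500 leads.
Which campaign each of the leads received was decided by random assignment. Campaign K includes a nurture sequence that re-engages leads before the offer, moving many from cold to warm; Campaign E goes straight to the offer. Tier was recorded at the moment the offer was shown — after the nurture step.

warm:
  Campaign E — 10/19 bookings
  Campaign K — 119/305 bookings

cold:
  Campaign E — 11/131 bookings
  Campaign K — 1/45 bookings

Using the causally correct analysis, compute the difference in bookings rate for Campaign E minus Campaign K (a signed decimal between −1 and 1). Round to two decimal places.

Stratifying would compare campaigns among leads the campaigns themselves sorted into engagement tier groups — a form of selection on an intermediate. The unconditioned pooled rates give the total causal effect.
The causal difference is the pooled difference: 0.140 − 0.343 = -0.203.

-0.20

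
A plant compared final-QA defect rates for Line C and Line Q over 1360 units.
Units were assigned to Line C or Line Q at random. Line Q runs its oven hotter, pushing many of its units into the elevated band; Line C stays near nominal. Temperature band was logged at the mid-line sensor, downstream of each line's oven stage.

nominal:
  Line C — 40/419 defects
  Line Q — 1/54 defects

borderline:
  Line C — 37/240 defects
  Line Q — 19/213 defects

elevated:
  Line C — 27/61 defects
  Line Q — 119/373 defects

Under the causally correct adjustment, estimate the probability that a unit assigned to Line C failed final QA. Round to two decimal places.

Because the line influences in-process temperature band, in-process temperature band is a post-treatment mediator, not a confounder. Stratifying on it would bias the estimate; the causal effect is the crude pooled difference.
So P(outcome | do(Line C)) is just the pooled rate for Line C: 104/720 = 0.144.

0.14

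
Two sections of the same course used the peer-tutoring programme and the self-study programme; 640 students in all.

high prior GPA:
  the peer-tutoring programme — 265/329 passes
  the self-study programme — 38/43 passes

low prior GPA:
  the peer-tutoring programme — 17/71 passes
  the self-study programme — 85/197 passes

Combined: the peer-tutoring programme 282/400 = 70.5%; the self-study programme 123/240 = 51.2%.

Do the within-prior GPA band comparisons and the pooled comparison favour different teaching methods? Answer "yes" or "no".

Within each prior GPA band level (high prior GPA 80.5% vs 88.4%; low prior GPA 23.9% vs 43.1%), the self-study programme has the higher rate every time. Pooled: 70.5% vs 51.2% — the peer-tutoring programme has the higher rate overall. The two comparisons disagree.

yes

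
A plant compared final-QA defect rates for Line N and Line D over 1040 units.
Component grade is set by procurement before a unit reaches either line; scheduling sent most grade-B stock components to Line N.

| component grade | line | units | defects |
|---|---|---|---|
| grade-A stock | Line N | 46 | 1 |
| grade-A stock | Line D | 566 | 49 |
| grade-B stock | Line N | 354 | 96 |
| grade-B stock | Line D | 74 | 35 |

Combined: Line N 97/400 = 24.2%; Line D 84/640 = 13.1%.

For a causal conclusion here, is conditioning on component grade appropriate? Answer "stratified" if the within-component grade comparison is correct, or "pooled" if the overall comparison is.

Component grade satisfies the back-door criterion: it is not a descendant of the line, and it blocks the spurious path from line to outcome. Adjusting for it (i.e., using the within-component grade rates) gives the causal effect.
Within each level — grade-A stock: 2.2% vs 8.7%; grade-B stock: 27.1% vs 47.3% — Line N is lower every time.

stratified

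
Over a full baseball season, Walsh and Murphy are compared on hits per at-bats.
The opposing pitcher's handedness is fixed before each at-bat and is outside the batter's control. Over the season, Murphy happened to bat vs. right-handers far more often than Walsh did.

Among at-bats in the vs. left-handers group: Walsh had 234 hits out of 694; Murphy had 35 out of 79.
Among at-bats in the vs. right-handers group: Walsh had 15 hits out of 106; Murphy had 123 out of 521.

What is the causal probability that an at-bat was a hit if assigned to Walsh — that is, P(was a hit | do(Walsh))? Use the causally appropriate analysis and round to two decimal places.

0.25

The pitcher handedness-specific comparison favours Murphy throughout, but the pooled figures favour Walsh. The question is whether to condition on pitcher handedness.
The imbalance in pitcher handedness arose from how at-bats were allocated, not from anything the player did; and pitcher handedness independently affects the outcome. The pooled gap is confounded — condition on pitcher handedness.
Standardising Walsh to the population pitcher handedness mix: 0.552·234/694 + 0.448·15/106 = 0.250.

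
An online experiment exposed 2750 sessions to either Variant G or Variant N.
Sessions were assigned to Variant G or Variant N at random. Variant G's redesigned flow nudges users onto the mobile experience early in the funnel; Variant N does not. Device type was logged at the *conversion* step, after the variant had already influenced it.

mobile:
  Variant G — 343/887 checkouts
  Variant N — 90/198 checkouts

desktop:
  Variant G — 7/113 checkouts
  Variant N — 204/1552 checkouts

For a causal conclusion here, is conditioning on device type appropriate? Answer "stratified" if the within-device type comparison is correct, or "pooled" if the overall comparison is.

pooled

The stratified and pooled comparisons disagree (Variant N wins within each device type; Variant G wins overall), so the answer turns on the causal role of device type.
Device type is downstream of the variant. One should not condition on a consequence of treatment, so the overall rates are the right comparison.
Pooled: Variant G 35.0% vs Variant N 16.8%; Variant G is higher overall.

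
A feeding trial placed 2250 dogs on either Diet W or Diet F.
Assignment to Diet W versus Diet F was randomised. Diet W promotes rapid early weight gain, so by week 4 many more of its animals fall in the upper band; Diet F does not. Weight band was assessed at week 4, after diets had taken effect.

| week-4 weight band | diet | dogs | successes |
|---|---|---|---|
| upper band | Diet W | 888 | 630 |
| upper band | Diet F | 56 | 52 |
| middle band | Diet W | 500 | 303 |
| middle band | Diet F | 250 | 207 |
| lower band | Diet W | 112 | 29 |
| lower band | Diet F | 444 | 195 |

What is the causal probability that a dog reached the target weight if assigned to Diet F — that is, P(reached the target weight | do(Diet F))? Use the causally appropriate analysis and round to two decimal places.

Within every week-4 weight band level Diet F has the higher rate, yet pooled Diet W does — Simpson's reversal.
Week-4 weight band is recorded after the diet and is itself shifted by it — it sits on the causal path from diet to outcome. Conditioning on a mediator would strip out part of the effect we want; the pooled comparison gives the total causal effect.
So P(outcome | do(Diet F)) is just the pooled rate for Diet F: 454/750 = 0.605.

0.61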